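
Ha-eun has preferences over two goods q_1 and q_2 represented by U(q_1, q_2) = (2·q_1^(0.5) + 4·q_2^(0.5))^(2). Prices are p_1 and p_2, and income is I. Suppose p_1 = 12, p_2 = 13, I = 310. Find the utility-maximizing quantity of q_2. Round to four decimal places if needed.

MU_q_1 ∝ 2·q_1^(-0.5), MU_q_2 ∝ 4·q_2^(-0.5), so MRS = (1/2)·(q_2/q_1)^(0.5) = p_1/p_2.
Hence q_2/q_1 = (2·p_1/p_2)^(1/(0.5)), i.e. raised to the 2 power.
Substitute q_2 = (q_2/q_1)·q_1 into the budget: q_1* = I/(p_1 + p_2·(q_2/q_1)).
Numerically q_2/q_1 = 3.408284, so q_1* = 310/(12 + 13·3.408284) = 5.5055 and q_2* = 3.408284·5.5055 = 18.7642.

q_2* = 18.7642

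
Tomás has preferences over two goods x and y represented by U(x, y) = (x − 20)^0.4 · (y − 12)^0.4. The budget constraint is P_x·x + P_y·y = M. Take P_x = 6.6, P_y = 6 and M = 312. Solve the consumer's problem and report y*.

y* = 21

This is Cobb-Douglas in (x−20, y−12): tangency gives 0.4·P_y·(y−12) = 0.4·P_x·(x−20).
After buying the subsistence bundle (20, 12), a share 0.5 of the remaining income goes to x: x* = 20 + 0.5·(M − 20P_x − 12P_y)/P_x.
Discretionary income = 312 − 20·6.6 − 12·6 = 108; y* = 12 + 0.5·108/6 = 21.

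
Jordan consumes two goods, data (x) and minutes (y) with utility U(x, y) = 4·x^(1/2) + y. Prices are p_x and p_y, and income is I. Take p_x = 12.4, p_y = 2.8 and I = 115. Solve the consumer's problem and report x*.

Solve: √x = 2·p_y/p_x, so x*(p_x,p_y) = (2·p_y/p_x)², and y* = (I − p_x·x*)/p_y.
Plugging in: x* = (2·2.8/12.4)² = 0.204.

x* = 0.204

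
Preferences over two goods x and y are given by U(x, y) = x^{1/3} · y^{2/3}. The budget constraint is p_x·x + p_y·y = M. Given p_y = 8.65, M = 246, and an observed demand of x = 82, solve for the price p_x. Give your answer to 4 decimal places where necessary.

p_x = 1

The MRS is (1/2)·y/x. Set MRS = p_x/p_y.
So 1/3·p_y·y = 2/3·p_x·x; combined with the budget, a share 1/3 of income goes to x.
Demand: x*(p_x,p_y,M) = 1/3·M/p_x and y* = 2/3·M/p_y.
Set x* = 82 in the demand function and solve for p_x: p_x = 1.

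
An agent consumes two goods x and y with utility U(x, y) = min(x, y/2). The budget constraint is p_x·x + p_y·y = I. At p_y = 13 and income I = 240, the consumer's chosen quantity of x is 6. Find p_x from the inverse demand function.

p_x = 14

With perfect complements, no substitution: consume in ratio x:y = 1:2.
Budget: p_x·x + p_y·2·x = I, so (p_x + 2·p_y)·x = I.
Demand: x*(p_x,p_y,I) = I/(p_x + 2·p_y), y* = 2·I/(p_x + 2·p_y).
Set x* = 6 in the demand function and solve for p_x: p_x = 14.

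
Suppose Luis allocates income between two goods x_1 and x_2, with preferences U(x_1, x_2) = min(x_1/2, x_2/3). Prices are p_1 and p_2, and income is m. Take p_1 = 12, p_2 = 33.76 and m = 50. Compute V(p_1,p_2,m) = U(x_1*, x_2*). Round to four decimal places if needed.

Leontief preferences: the optimum is at the kink where x_1/2 = x_2/3, i.e. x_2 = (3/2)·x_1.
Budget: p_1·x_1 + p_2·(3/2)·x_1 = m, so (2·p_1 + 3·p_2)·x_1 = 2·m.
Demand: x_1*(p_1,p_2,m) = 2·m/(2·p_1 + 3·p_2), x_2* = 3·m/(2·p_1 + 3·p_2).
Here 2·12 + 3·33.76 = 125.28, giving x_1* = 0.7982 and x_2* = 1.1973.
Utility at the optimum: U(0.7982, 1.1973) = 0.3991.

V = 0.3991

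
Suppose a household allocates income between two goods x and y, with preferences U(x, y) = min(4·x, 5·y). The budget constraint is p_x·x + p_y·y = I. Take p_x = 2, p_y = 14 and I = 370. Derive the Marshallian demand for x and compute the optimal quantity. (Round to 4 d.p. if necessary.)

Leontief preferences: the optimum is at the kink where x/5 = y/4, i.e. y = (4/5)·x.
Budget: p_x·x + p_y·(4/5)·x = I, so (5·p_x + 4·p_y)·x = 5·I.
Demand: x*(p_x,p_y,I) = 5·I/(5·p_x + 4·p_y), y* = 4·I/(5·p_x + 4·p_y).
Here 5·2 + 4·14 = 66, giving x* = 28.0303.

x* = 28.0303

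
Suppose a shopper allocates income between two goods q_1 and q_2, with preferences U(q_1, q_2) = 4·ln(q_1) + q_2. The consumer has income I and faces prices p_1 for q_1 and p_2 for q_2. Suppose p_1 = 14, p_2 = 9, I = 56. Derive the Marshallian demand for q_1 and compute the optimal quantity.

q_1* = 2.5714

Set MRS = p_1/p_2: (4/q_1)/1 = p_1/p_2.
So q_1*(p_1,p_2) = 4·p_2/p_1, independent of income; and q_2* = (I − 4·p_2)/p_2.
At the given prices: q_1* = 4·9/14 = 2.5714.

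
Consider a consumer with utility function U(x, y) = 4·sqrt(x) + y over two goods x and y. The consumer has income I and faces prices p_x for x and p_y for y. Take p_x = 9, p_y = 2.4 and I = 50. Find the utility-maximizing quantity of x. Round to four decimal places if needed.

x* = 0.2844

Utility is quasi-linear in y; the FOC for x is 2/√x = p_x/p_y.
Thus x* = (2·p_y/p_x)² — independent of I — with the rest of income spent on y.
Plugging in: x* = (2·2.4/9)² = 0.2844.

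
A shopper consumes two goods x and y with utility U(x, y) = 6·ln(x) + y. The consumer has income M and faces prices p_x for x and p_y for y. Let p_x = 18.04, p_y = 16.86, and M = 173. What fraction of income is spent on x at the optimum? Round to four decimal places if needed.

share on x = 0.5847

At the given prices: x* = 6·16.86/18.04 = 5.6075, and y* = 4.261.
Expenditure on x: 18.04·5.6075 = 101.16; share = 0.5847.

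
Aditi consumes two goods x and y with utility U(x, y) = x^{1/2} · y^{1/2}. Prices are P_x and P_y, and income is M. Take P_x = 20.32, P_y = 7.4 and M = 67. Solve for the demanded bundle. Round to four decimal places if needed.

The MRS is y/x. Set MRS = P_x/P_y.
Rearranging, P_y·y = P_x·x. Substituting into the budget gives P_x·x·(1 + 1) = M.
Demand: x*(P_x,P_y,M) = 0.5·M/P_x and y* = 0.5·M/P_y.
At P_x=20.32, P_y=7.4, M=67: x* = 0.5·67/20.32 = 1.6486, y* = 4.527.

x* = 1.6486, y* = 4.527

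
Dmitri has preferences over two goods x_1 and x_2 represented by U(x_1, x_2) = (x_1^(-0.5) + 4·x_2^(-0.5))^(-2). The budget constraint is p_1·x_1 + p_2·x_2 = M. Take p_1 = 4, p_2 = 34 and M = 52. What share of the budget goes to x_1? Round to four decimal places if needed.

share on x_1 = 0.1628

Substitute x_2 = (x_2/x_1)·x_1 into the budget: x_1* = M/(p_1 + p_2·(x_2/x_1)).
Numerically x_2/x_1 = 0.605007, so x_1* = 52/(4 + 34·0.605007) = 2.1164 and x_2* = 0.605007·2.1164 = 1.2804.
Expenditure on x_1: 4·2.1164 = 8.4655; share = 0.1628.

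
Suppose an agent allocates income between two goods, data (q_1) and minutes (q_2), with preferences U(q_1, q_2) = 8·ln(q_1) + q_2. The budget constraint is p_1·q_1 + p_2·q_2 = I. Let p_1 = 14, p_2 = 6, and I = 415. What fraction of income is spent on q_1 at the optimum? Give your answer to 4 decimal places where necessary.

share on q_1 = 0.1157

Set MRS = p_1/p_2: (8/q_1)/1 = p_1/p_2.
So q_1*(p_1,p_2) = 8·p_2/p_1, independent of income; and q_2* = (I − 8·p_2)/p_2.
At the given prices: q_1* = 8·6/14 = 3.4286, and q_2* = 61.1667.
Expenditure on q_1: 14·3.4286 = 48; share = 0.1157.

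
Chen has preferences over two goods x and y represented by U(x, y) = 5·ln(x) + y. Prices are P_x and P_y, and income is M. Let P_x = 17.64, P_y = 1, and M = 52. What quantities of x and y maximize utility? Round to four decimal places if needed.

x* = 0.2834, y* = 47

Set MRS = P_x/P_y: (5/x)/1 = P_x/P_y.
So x*(P_x,P_y) = 5·P_y/P_x, independent of income; and y* = (M − 5·P_y)/P_y.
At the given prices: x* = 5·1/17.64 = 0.2834, and y* = 47.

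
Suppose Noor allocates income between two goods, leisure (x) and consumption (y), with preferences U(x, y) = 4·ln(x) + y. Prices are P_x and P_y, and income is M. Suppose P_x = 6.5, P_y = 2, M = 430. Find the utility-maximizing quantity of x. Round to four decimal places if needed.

So x*(P_x,P_y) = 4·P_y/P_x, independent of income; and y* = (M − 4·P_y)/P_y.
At the given prices: x* = 4·2/6.5 = 1.2308.

x* = 1.2308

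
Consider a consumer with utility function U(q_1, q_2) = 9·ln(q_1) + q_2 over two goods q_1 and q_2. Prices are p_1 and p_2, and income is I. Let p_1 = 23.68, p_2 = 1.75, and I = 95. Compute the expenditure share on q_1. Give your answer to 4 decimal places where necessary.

share on q_1 = 0.1658

MU_q_1 = 9/q_1, MU_q_2 = 1. Tangency: 9/q_1 = p_1/p_2.
So q_1*(p_1,p_2) = 9·p_2/p_1, independent of income; and q_2* = (I − 9·p_2)/p_2.
At the given prices: q_1* = 9·1.75/23.68 = 0.6651, and q_2* = 45.2857.
Expenditure on q_1: 23.68·0.6651 = 15.75; share = 0.1658.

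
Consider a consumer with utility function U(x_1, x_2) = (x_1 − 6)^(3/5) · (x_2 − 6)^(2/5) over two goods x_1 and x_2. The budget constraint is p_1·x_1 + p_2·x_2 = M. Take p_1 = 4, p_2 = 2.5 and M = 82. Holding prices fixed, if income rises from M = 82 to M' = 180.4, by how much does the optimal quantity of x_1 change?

MRS = (3/2)·(x_2−6)/(x_1−6). Tangency with p_1/p_2 gives x_2−6 = (2/3)·(p_1/p_2)·(x_1−6).
Substituting into the budget: x_1* = 6 + 0.6·(M − 6·p_1 − 6·p_2)/p_1, and x_2* = 6 + 0.4·(…)/p_2.
Discretionary income = 82 − 6·4 − 6·2.5 = 43; x_1* = 6 + 0.6·43/4 = 12.45.
At M' = 180.4: x_1* = 27.21. Change: 27.21 − 12.45 = 14.76.

Δx_1* = 14.76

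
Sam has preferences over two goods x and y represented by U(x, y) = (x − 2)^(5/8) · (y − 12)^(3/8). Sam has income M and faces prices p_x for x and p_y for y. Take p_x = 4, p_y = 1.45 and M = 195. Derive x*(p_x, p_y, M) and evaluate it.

x* = 28.5

This is Cobb-Douglas in (x−2, y−12): tangency gives 0.625·p_y·(y−12) = 0.375·p_x·(x−2).
After buying the subsistence bundle (2, 12), a share 0.625 of the remaining income goes to x: x* = 2 + 0.625·(M − 2p_x − 12p_y)/p_x.
Discretionary income = 195 − 2·4 − 12·1.45 = 169.6; x* = 2 + 0.625·169.6/4 = 28.5.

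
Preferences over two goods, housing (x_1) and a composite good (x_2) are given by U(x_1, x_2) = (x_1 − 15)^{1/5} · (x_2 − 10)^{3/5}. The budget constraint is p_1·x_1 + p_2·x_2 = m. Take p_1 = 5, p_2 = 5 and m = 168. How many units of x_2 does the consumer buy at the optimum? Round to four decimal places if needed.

x_2* = 16.45

Let x_1' = x_1−15, x_2' = x_2−10. MRS = (1/3)·x_2'/x_1' = p_1/p_2.
After buying the subsistence bundle (15, 10), a share 0.25 of the remaining income goes to x_1: x_1* = 15 + 0.25·(m − 15p_1 − 10p_2)/p_1.
Discretionary income = 168 − 15·5 − 10·5 = 43; x_2* = 10 + 0.75·43/5 = 16.45.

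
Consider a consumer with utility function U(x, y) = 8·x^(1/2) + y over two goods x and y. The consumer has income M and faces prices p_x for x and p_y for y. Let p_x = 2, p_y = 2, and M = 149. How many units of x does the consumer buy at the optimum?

x* = 16

Set MRS = p_x/p_y: 4·x^(−1/2) = p_x/p_y.
Thus x* = (4·p_y/p_x)² — independent of M — with the rest of income spent on y.
Plugging in: x* = (4·2/2)² = 16.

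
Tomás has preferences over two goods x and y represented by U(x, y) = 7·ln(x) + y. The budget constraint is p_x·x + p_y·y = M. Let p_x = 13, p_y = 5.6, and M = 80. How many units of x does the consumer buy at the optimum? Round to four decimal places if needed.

x* = 3.0154

Set MRS = p_x/p_y: (7/x)/1 = p_x/p_y.
So x*(p_x,p_y) = 7·p_y/p_x, independent of income; and y* = (M − 7·p_y)/p_y.
At the given prices: x* = 7·5.6/13 = 3.0154.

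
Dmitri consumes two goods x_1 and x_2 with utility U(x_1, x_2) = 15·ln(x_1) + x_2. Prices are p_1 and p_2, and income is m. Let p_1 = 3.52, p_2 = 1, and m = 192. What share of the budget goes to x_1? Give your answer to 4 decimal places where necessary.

Set MRS = p_1/p_2: (15/x_1)/1 = p_1/p_2.
So x_1*(p_1,p_2) = 15·p_2/p_1, independent of income; and x_2* = (m − 15·p_2)/p_2.
At the given prices: x_1* = 15·1/3.52 = 4.2614, and x_2* = 177.
Expenditure on x_1: 3.52·4.2614 = 15; share = 0.0781.

share on x_1 = 0.0781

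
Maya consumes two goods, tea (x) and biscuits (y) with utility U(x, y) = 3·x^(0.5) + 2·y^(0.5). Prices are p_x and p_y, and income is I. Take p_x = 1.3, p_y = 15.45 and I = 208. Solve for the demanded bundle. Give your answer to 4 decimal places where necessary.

From the CES first-order condition, (3/2)·(y/x)^(0.5) = p_x/p_y.
Solve for the ratio: y/x = [(2/3)·p_x/p_y]^(2).
With the ratio pinned down, the budget gives x* = I/(p_x + p_y·(y/x)) and y* = (y/x)·x*.
Numerically y/x = 0.003147, so x* = 208/(1.3 + 15.45·0.003147) = 154.2322 and y* = 0.003147·154.2322 = 0.4853.

x* = 154.2322, y* = 0.4853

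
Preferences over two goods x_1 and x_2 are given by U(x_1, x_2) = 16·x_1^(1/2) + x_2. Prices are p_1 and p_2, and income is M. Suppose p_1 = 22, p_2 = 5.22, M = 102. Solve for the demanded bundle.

x_1* = 3.6031, x_2* = 4.3548

Thus x_1* = (8·p_2/p_1)² — independent of M — with the rest of income spent on x_2.
Plugging in: x_1* = (8·5.22/22)² = 3.6031, x_2* = 4.3548.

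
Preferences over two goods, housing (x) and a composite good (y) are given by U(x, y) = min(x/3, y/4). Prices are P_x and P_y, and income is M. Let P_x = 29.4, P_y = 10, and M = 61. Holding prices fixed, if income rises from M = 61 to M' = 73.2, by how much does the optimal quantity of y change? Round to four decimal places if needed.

Leontief preferences: the optimum is at the kink where x/3 = y/4, i.e. y = (4/3)·x.
Budget: P_x·x + P_y·(4/3)·x = M, so (3·P_x + 4·P_y)·x = 3·M.
Demand: x*(P_x,P_y,M) = 3·M/(3·P_x + 4·P_y), y* = 4·M/(3·P_x + 4·P_y).
Here 3·29.4 + 4·10 = 128.2, giving y* = 1.9033.
At M' = 73.2: y* = 2.2839. Change: 2.2839 − 1.9033 = 0.3807.

Δy* = 0.3807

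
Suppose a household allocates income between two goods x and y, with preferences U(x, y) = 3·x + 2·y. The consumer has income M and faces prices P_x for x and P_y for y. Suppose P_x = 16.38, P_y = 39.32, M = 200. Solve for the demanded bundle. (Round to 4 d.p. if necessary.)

x* = 12.21, y* = 0

Linear utility — the consumer picks whichever good has higher MU/price: 3/16.38 = 0.1832 vs 2/39.32 = 0.0509.
x gives more utility per dollar, so spend all income on x: x* = M/P_x, y* = 0.
Numerically: x* = 12.21, y* = 0.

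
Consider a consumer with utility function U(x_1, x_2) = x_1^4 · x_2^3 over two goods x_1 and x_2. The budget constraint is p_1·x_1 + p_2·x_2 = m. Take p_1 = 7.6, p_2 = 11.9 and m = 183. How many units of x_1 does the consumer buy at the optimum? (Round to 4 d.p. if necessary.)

x_1* = 13.7594

MU_x_1/MU_x_2 = (4·x_2)/(3·x_1); tangency sets this equal to p_1/p_2.
So 4·p_2·x_2 = 3·p_1·x_1; combined with the budget, a share 4/7 of income goes to x_1.
Demand: x_1*(p_1,p_2,m) = 4/7·m/p_1 and x_2* = 3/7·m/p_2.
At p_1=7.6, p_2=11.9, m=183: x_1* = 4/7·183/7.6 = 13.7594.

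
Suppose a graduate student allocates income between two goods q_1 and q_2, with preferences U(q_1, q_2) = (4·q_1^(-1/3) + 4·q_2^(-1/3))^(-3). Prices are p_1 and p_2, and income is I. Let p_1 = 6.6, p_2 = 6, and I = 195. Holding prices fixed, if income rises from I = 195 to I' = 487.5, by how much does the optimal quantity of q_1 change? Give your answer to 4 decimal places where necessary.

Substitute q_2 = (q_2/q_1)·q_1 into the budget: q_1* = I/(p_1 + p_2·(q_2/q_1)).
Numerically q_2/q_1 = 1.074099, so q_1* = 195/(6.6 + 6·1.074099) = 14.9487.
At I' = 487.5: q_1* = 37.3718. Change: 37.3718 − 14.9487 = 22.4231.

Δq_1* = 22.4231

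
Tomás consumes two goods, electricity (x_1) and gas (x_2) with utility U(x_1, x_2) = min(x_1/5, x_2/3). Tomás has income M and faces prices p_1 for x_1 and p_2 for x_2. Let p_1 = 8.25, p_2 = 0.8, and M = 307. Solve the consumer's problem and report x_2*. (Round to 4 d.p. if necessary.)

x_2* = 21.0997

Leontief preferences: the optimum is at the kink where x_1/5 = x_2/3, i.e. x_2 = (3/5)·x_1.
Budget: p_1·x_1 + p_2·(3/5)·x_1 = M, so (5·p_1 + 3·p_2)·x_1 = 5·M.
Demand: x_1*(p_1,p_2,M) = 5·M/(5·p_1 + 3·p_2), x_2* = 3·M/(5·p_1 + 3·p_2).
Here 5·8.25 + 3·0.8 = 43.65, giving x_2* = 21.0997.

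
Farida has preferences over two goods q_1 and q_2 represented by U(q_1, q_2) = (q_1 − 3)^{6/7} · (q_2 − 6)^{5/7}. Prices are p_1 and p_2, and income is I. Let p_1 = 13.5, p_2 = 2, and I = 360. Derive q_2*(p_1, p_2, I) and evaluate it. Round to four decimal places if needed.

Let q_1' = q_1−3, q_2' = q_2−6. MRS = (6/5)·q_2'/q_1' = p_1/p_2.
After buying the subsistence bundle (3, 6), a share 6/11 of the remaining income goes to q_1: q_1* = 3 + 6/11·(I − 3p_1 − 6p_2)/p_1.
Discretionary income = 360 − 3·13.5 − 6·2 = 307.5; q_2* = 6 + 5/11·307.5/2 = 75.8864.

q_2* = 75.8864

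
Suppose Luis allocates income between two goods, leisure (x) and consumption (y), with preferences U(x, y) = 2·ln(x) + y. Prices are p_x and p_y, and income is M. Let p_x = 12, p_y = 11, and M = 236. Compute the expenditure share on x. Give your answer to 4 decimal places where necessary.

share on x = 0.0932

Set MRS = p_x/p_y: (2/x)/1 = p_x/p_y.
So x*(p_x,p_y) = 2·p_y/p_x, independent of income; and y* = (M − 2·p_y)/p_y.
At the given prices: x* = 2·11/12 = 1.8333, and y* = 19.4545.
Expenditure on x: 12·1.8333 = 22; share = 0.0932.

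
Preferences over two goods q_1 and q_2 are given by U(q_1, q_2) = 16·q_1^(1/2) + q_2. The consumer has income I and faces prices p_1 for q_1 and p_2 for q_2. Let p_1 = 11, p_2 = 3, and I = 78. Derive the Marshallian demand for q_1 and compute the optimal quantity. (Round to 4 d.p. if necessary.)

q_1* = 4.7603

Thus q_1* = (8·p_2/p_1)² — independent of I — with the rest of income spent on q_2.
Plugging in: q_1* = (8·3/11)² = 4.7603.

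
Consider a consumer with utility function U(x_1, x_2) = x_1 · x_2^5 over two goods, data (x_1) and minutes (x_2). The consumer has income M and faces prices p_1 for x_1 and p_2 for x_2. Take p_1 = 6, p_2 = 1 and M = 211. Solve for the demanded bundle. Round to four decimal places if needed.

Tangency: MRS = (1/5)·x_2/x_1 = p_1/p_2.
So p_2·x_2 = 5·p_1·x_1; combined with the budget, a share 1/6 of income goes to x_1.
Demand: x_1*(p_1,p_2,M) = 1/6·M/p_1 and x_2* = 5/6·M/p_2.
At p_1=6, p_2=1, M=211: x_1* = 1/6·211/6 = 5.8611, x_2* = 175.8333.

x_1* = 5.8611, x_2* = 175.8333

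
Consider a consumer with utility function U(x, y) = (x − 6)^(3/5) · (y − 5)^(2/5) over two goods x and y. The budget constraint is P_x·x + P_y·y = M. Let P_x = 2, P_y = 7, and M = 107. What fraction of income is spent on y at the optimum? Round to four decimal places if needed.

share on y = 0.5514

Let x' = x−6, y' = y−5. MRS = (3/2)·y'/x' = P_x/P_y.
After buying the subsistence bundle (6, 5), a share 0.6 of the remaining income goes to x: x* = 6 + 0.6·(M − 6P_x − 5P_y)/P_x.
Discretionary income = 107 − 6·2 − 5·7 = 60; x* = 6 + 0.6·60/2 = 24; y* = 5 + 0.4·60/7 = 8.4286.
Expenditure on y: 7·8.4286 = 59; share = 0.5514.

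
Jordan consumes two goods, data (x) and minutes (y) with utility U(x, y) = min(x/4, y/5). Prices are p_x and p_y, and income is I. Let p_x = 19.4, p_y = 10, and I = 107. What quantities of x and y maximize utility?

Demand: x*(p_x,p_y,I) = 4·I/(4·p_x + 5·p_y), y* = 5·I/(4·p_x + 5·p_y).
Here 4·19.4 + 5·10 = 127.6, giving x* = 3.3542 and y* = 4.1928.

x* = 3.3542, y* = 4.1928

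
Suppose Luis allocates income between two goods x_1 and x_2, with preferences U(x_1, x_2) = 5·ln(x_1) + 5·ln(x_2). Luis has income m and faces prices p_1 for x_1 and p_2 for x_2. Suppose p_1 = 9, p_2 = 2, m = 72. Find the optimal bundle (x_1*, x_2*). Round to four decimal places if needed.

Tangency: MRS = x_2/x_1 = p_1/p_2.
Rearranging, p_2·x_2 = p_1·x_1. Substituting into the budget gives p_1·x_1·(1 + 1) = m.
Demand: x_1*(p_1,p_2,m) = 0.5·m/p_1 and x_2* = 0.5·m/p_2.
At p_1=9, p_2=2, m=72: x_1* = 0.5·72/9 = 4, x_2* = 18.

x_1* = 4, x_2* = 18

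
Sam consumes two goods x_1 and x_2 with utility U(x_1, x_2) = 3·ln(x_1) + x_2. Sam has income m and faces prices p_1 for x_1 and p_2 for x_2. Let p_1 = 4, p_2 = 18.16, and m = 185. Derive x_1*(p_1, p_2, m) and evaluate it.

x_1* = 13.62

Set MRS = p_1/p_2: (3/x_1)/1 = p_1/p_2.
So x_1*(p_1,p_2) = 3·p_2/p_1, independent of income; and x_2* = (m − 3·p_2)/p_2.
At the given prices: x_1* = 3·18.16/4 = 13.62.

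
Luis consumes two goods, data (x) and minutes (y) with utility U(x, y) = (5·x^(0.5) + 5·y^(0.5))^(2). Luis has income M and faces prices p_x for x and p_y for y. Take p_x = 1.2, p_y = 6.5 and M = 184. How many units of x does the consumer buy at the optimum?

With the ratio pinned down, the budget gives x* = M/(p_x + p_y·(y/x)) and y* = (y/x)·x*.
Numerically y/x = 0.034083, so x* = 184/(1.2 + 6.5·0.034083) = 129.4372.

x* = 129.4372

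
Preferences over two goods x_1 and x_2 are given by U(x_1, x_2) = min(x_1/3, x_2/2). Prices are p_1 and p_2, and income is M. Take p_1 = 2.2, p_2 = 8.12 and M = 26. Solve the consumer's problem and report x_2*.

Leontief preferences: the optimum is at the kink where x_1/3 = x_2/2, i.e. x_2 = (2/3)·x_1.
Budget: p_1·x_1 + p_2·(2/3)·x_1 = M, so (3·p_1 + 2·p_2)·x_1 = 3·M.
Demand: x_1*(p_1,p_2,M) = 3·M/(3·p_1 + 2·p_2), x_2* = 2·M/(3·p_1 + 2·p_2).
Here 3·2.2 + 2·8.12 = 22.84, giving x_2* = 2.2767.

x_2* = 2.2767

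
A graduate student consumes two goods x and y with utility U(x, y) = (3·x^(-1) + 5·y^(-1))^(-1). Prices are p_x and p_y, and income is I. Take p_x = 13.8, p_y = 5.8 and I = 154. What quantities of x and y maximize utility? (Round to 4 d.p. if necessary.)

From the CES first-order condition, (3/5)·(y/x)^(2) = p_x/p_y.
Solve for the ratio: y/x = [(5/3)·p_x/p_y]^(0.5).
Substitute y = (y/x)·x into the budget: x* = I/(p_x + p_y·(y/x)).
Numerically y/x = 1.991361, so x* = 154/(13.8 + 5.8·1.991361) = 6.075 and y* = 1.991361·6.075 = 12.0975.

x* = 6.075, y* = 12.0975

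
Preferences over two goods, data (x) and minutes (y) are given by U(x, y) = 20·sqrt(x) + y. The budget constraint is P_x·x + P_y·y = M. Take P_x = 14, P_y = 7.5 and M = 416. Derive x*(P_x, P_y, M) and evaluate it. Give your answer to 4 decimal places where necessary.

x* = 28.699

Utility is quasi-linear in y; the FOC for x is 10/√x = P_x/P_y.
Solve: √x = 10·P_y/P_x, so x*(P_x,P_y) = (10·P_y/P_x)², and y* = (M − P_x·x*)/P_y.
Plugging in: x* = (10·7.5/14)² = 28.699.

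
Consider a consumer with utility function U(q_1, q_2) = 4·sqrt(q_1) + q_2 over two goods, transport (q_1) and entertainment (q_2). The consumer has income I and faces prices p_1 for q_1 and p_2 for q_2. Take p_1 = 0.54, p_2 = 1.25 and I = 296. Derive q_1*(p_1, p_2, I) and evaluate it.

q_1* = 21.4335

Solve: √q_1 = 2·p_2/p_1, so q_1*(p_1,p_2) = (2·p_2/p_1)², and q_2* = (I − p_1·q_1*)/p_2.
Plugging in: q_1* = (2·1.25/0.54)² = 21.4335.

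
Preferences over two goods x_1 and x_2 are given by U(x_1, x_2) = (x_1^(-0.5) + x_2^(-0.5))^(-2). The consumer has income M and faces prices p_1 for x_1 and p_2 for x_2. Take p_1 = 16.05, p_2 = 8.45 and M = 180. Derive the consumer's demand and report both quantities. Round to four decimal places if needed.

MRS = MU_x_1/MU_x_2 = (x_2/x_1)^(1.5). Set equal to p_1/p_2.
Solve for the ratio: x_2/x_1 = [p_1/p_2]^(2/3).
Substitute x_2 = (x_2/x_1)·x_1 into the budget: x_1* = M/(p_1 + p_2·(x_2/x_1)).
Numerically x_2/x_1 = 1.533718, so x_1* = 180/(16.05 + 8.45·1.533718) = 6.2048 and x_2* = 1.533718·6.2048 = 9.5164.

x_1* = 6.2048, x_2* = 9.5164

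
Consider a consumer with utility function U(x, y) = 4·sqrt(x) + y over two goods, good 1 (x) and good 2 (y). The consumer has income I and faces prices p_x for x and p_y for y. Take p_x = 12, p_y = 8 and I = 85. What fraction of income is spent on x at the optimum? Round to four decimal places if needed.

Thus x* = (2·p_y/p_x)² — independent of I — with the rest of income spent on y.
Plugging in: x* = (2·8/12)² = 1.7778, y* = 7.9583.
Expenditure on x: 12·1.7778 = 21.3333; share = 0.251.

share on x = 0.251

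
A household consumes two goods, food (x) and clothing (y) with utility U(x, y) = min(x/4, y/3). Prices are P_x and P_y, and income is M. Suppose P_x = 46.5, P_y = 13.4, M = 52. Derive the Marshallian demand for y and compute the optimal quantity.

Leontief preferences: the optimum is at the kink where x/4 = y/3, i.e. y = (3/4)·x.
Budget: P_x·x + P_y·(3/4)·x = M, so (4·P_x + 3·P_y)·x = 4·M.
Demand: x*(P_x,P_y,M) = 4·M/(4·P_x + 3·P_y), y* = 3·M/(4·P_x + 3·P_y).
Here 4·46.5 + 3·13.4 = 226.2, giving y* = 0.6897.

y* = 0.6897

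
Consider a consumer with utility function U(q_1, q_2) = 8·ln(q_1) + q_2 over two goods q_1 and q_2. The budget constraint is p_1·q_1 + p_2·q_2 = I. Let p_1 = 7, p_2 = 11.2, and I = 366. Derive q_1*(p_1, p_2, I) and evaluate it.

MU_q_1 = 8/q_1, MU_q_2 = 1. Tangency: 8/q_1 = p_1/p_2.
So q_1*(p_1,p_2) = 8·p_2/p_1, independent of income; and q_2* = (I − 8·p_2)/p_2.
At the given prices: q_1* = 8·11.2/7 = 12.8.

q_1* = 12.8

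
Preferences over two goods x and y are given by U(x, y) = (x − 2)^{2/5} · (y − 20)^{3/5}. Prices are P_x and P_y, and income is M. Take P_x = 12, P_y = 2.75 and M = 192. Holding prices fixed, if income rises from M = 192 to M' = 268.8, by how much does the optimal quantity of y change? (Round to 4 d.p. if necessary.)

Δy* = 16.7564

MRS = (2/3)·(y−20)/(x−2). Tangency with P_x/P_y gives y−20 = (3/2)·(P_x/P_y)·(x−2).
After buying the subsistence bundle (2, 20), a share 0.4 of the remaining income goes to x: x* = 2 + 0.4·(M − 2P_x − 20P_y)/P_x.
Discretionary income = 192 − 2·12 − 20·2.75 = 113; y* = 20 + 0.6·113/2.75 = 44.6545.
At M' = 268.8: y* = 61.4109. Change: 61.4109 − 44.6545 = 16.7564.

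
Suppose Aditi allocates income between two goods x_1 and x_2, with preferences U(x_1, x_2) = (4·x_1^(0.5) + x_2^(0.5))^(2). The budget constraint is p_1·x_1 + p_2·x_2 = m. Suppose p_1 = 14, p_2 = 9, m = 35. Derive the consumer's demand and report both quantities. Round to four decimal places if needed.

MRS = MU_x_1/MU_x_2 = 4·(x_2/x_1)^(0.5). Set equal to p_1/p_2.
Solve for the ratio: x_2/x_1 = [(1/4)·p_1/p_2]^(2).
With the ratio pinned down, the budget gives x_1* = m/(p_1 + p_2·(x_2/x_1)) and x_2* = (x_2/x_1)·x_1*.
Numerically x_2/x_1 = 0.151235, so x_1* = 35/(14 + 9·0.151235) = 2.2785 and x_2* = 0.151235·2.2785 = 0.3446.

x_1* = 2.2785, x_2* = 0.3446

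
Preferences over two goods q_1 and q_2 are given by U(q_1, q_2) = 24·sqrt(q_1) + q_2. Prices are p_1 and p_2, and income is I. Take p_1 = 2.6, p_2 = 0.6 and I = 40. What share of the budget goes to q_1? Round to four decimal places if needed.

Thus q_1* = (12·p_2/p_1)² — independent of I — with the rest of income spent on q_2.
Plugging in: q_1* = (12·0.6/2.6)² = 7.6686, q_2* = 33.4359.
Expenditure on q_1: 2.6·7.6686 = 19.9385; share = 0.4985.

share on q_1 = 0.4985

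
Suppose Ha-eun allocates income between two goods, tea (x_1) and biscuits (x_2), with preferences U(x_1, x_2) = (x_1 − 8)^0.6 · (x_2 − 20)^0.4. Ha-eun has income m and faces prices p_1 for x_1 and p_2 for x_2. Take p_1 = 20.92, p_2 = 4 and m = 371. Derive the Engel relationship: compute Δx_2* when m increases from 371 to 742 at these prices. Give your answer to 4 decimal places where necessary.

Δx_2* = 37.1

MRS = (3/2)·(x_2−20)/(x_1−8). Tangency with p_1/p_2 gives x_2−20 = (2/3)·(p_1/p_2)·(x_1−8).
After buying the subsistence bundle (8, 20), a share 0.6 of the remaining income goes to x_1: x_1* = 8 + 0.6·(m − 8p_1 − 20p_2)/p_1.
Discretionary income = 371 − 8·20.92 − 20·4 = 123.64; x_2* = 20 + 0.4·123.64/4 = 32.364.
At m' = 742: x_2* = 69.464. Change: 69.464 − 32.364 = 37.1.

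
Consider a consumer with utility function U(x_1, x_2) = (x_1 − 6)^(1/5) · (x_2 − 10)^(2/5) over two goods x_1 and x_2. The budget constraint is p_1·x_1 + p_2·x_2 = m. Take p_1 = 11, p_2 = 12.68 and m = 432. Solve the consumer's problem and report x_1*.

Let x_1' = x_1−6, x_2' = x_2−10. MRS = (1/2)·x_2'/x_1' = p_1/p_2.
Substituting into the budget: x_1* = 6 + 1/3·(m − 6·p_1 − 10·p_2)/p_1, and x_2* = 10 + 2/3·(…)/p_2.
Discretionary income = 432 − 6·11 − 10·12.68 = 239.2; x_1* = 6 + 1/3·239.2/11 = 13.2485.

x_1* = 13.2485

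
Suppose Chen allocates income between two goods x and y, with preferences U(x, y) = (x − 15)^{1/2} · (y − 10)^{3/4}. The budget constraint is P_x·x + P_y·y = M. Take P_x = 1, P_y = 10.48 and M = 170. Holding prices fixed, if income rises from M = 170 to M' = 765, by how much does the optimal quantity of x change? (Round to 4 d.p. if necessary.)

Let x' = x−15, y' = y−10. MRS = (2/3)·y'/x' = P_x/P_y.
Substituting into the budget: x* = 15 + 0.4·(M − 15·P_x − 10·P_y)/P_x, and y* = 10 + 0.6·(…)/P_y.
Discretionary income = 170 − 15·1 − 10·10.48 = 50.2; x* = 15 + 0.4·50.2/1 = 35.08.
At M' = 765: x* = 273.08. Change: 273.08 − 35.08 = 238.

Δx* = 238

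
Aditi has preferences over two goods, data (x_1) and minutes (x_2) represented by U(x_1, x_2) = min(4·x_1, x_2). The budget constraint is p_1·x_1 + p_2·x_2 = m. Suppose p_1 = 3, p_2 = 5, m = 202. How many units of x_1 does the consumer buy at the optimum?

x_1* = 8.7826

Leontief preferences: the optimum is at the kink where x_1/1 = x_2/4, i.e. x_2 = 4·x_1.
Budget: p_1·x_1 + p_2·4·x_1 = m, so (p_1 + 4·p_2)·x_1 = m.
Demand: x_1*(p_1,p_2,m) = m/(p_1 + 4·p_2), x_2* = 4·m/(p_1 + 4·p_2).
Here 3 + 4·5 = 23, giving x_1* = 8.7826.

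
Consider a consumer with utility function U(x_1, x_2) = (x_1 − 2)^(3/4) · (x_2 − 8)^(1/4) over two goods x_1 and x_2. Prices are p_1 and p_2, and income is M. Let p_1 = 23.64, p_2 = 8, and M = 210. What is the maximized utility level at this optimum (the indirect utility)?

V = 3.1202

This is Cobb-Douglas in (x_1−2, x_2−8): tangency gives 0.75·p_2·(x_2−8) = 0.25·p_1·(x_1−2).
After buying the subsistence bundle (2, 8), a share 0.75 of the remaining income goes to x_1: x_1* = 2 + 0.75·(M − 2p_1 − 8p_2)/p_1.
Discretionary income = 210 − 2·23.64 − 8·8 = 98.72; x_1* = 2 + 0.75·98.72/23.64 = 5.132; x_2* = 8 + 0.25·98.72/8 = 11.085.
Utility at the optimum: U(5.132, 11.085) = 3.1202.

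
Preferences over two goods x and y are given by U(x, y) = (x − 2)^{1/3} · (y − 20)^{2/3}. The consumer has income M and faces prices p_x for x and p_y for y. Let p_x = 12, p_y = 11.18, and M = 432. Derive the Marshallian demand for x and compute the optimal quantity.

x* = 7.1222

This is Cobb-Douglas in (x−2, y−20): tangency gives 1/3·p_y·(y−20) = 2/3·p_x·(x−2).
Substituting into the budget: x* = 2 + 1/3·(M − 2·p_x − 20·p_y)/p_x, and y* = 20 + 2/3·(…)/p_y.
Discretionary income = 432 − 2·12 − 20·11.18 = 184.4; x* = 2 + 1/3·184.4/12 = 7.1222.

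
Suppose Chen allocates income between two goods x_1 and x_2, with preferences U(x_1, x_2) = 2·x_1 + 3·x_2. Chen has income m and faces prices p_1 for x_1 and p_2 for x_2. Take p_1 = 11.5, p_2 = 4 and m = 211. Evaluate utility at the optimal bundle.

V = 158.25

Linear utility — the consumer picks whichever good has higher MU/price: 2/11.5 = 0.1739 vs 3/4 = 0.75.
x_2 gives more utility per dollar, so spend all income on x_2: x_2* = m/p_2, x_1* = 0.
Numerically: x_1* = 0, x_2* = 52.75.
Utility at the optimum: U(0, 52.75) = 158.25.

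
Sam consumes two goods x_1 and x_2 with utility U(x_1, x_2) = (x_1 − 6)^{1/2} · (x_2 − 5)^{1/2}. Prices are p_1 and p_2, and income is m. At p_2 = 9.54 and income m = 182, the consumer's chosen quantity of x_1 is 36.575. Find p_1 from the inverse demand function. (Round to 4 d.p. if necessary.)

p_1 = 2

This is Cobb-Douglas in (x_1−6, x_2−5): tangency gives 0.5·p_2·(x_2−5) = 0.5·p_1·(x_1−6).
Substituting into the budget: x_1* = 6 + 0.5·(m − 6·p_1 − 5·p_2)/p_1, and x_2* = 5 + 0.5·(…)/p_2.
Set x_1* = 36.575 in the demand function and solve for p_1: p_1 = 2.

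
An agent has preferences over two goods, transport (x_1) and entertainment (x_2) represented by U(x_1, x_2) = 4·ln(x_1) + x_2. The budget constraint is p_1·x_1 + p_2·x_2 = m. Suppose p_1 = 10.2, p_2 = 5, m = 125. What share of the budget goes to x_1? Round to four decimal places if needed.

MU_x_1 = 4/x_1, MU_x_2 = 1. Tangency: 4/x_1 = p_1/p_2.
So x_1*(p_1,p_2) = 4·p_2/p_1, independent of income; and x_2* = (m − 4·p_2)/p_2.
At the given prices: x_1* = 4·5/10.2 = 1.9608, and x_2* = 21.
Expenditure on x_1: 10.2·1.9608 = 20; share = 0.16.

share on x_1 = 0.16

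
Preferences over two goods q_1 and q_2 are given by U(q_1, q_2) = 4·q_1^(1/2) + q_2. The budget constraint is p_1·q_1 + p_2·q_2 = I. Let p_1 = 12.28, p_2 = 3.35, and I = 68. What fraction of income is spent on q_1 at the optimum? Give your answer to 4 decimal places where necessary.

MU_q_1 = 2/√q_1, MU_q_2 = 1. Tangency: 2/√q_1 = p_1/p_2.
Thus q_1* = (2·p_2/p_1)² — independent of I — with the rest of income spent on q_2.
Plugging in: q_1* = (2·3.35/12.28)² = 0.2977, q_2* = 19.2073.
Expenditure on q_1: 12.28·0.2977 = 3.6555; share = 0.0538.

share on q_1 = 0.0538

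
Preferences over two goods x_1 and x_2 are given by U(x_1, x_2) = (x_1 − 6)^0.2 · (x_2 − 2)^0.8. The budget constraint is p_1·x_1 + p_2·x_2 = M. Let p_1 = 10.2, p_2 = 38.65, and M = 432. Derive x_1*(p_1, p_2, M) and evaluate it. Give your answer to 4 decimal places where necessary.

MRS = (1/4)·(x_2−2)/(x_1−6). Tangency with p_1/p_2 gives x_2−2 = 4·(p_1/p_2)·(x_1−6).
Substituting into the budget: x_1* = 6 + 0.2·(M − 6·p_1 − 2·p_2)/p_1, and x_2* = 2 + 0.8·(…)/p_2.
Discretionary income = 432 − 6·10.2 − 2·38.65 = 293.5; x_1* = 6 + 0.2·293.5/10.2 = 11.7549.

x_1* = 11.7549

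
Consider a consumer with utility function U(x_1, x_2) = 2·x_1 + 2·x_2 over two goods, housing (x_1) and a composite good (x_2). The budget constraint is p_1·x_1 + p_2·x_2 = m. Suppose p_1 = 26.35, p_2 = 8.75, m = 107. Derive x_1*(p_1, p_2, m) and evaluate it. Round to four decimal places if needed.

x_1* = 0

Linear utility — the consumer picks whichever good has higher MU/price: 2/26.35 = 0.0759 vs 2/8.75 = 0.2286.
x_2 gives more utility per dollar, so spend all income on x_2: x_2* = m/p_2, x_1* = 0.
Numerically: x_1* = 0, x_2* = 12.2286.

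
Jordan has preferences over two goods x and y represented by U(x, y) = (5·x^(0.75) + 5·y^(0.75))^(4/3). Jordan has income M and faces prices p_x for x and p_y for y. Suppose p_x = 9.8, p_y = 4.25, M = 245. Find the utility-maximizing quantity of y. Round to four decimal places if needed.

y* = 53.2998

From the CES first-order condition, (y/x)^(0.25) = p_x/p_y.
Hence y/x = (p_x/p_y)^(1/(0.25)), i.e. raised to the 4 power.
Substitute y = (y/x)·x into the budget: x* = M/(p_x + p_y·(y/x)).
Numerically y/x = 28.271482, so x* = 245/(9.8 + 4.25·28.271482) = 1.8853 and y* = 28.271482·1.8853 = 53.2998.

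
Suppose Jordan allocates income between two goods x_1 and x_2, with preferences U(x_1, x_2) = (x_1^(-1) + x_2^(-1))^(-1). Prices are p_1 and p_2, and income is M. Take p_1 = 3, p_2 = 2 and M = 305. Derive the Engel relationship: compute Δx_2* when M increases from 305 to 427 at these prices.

From the CES first-order condition, (x_2/x_1)^(2) = p_1/p_2.
Solve for the ratio: x_2/x_1 = [p_1/p_2]^(0.5).
With the ratio pinned down, the budget gives x_1* = M/(p_1 + p_2·(x_2/x_1)) and x_2* = (x_2/x_1)·x_1*.
Numerically x_2/x_1 = 1.224745, so x_1* = 305/(3 + 2·1.224745) = 55.9685 and x_2* = 1.224745·55.9685 = 68.5472.
At M' = 427: x_2* = 95.9661. Change: 95.9661 − 68.5472 = 27.4189.

Δx_2* = 27.4189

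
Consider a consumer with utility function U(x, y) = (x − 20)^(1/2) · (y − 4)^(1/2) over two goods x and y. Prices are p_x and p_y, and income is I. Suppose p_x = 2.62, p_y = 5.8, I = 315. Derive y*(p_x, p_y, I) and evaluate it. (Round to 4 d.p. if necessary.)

Let x' = x−20, y' = y−4. MRS = y'/x' = p_x/p_y.
After buying the subsistence bundle (20, 4), a share 0.5 of the remaining income goes to x: x* = 20 + 0.5·(I − 20p_x − 4p_y)/p_x.
Discretionary income = 315 − 20·2.62 − 4·5.8 = 239.4; y* = 4 + 0.5·239.4/5.8 = 24.6379.

y* = 24.6379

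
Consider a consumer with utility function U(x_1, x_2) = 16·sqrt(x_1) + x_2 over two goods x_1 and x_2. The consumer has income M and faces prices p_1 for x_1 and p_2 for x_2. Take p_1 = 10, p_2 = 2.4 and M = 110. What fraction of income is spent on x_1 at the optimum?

share on x_1 = 0.3351

Set MRS = p_1/p_2: 8·x_1^(−1/2) = p_1/p_2.
Solve: √x_1 = 8·p_2/p_1, so x_1*(p_1,p_2) = (8·p_2/p_1)², and x_2* = (M − p_1·x_1*)/p_2.
Plugging in: x_1* = (8·2.4/10)² = 3.6864, x_2* = 30.4733.
Expenditure on x_1: 10·3.6864 = 36.864; share = 0.3351.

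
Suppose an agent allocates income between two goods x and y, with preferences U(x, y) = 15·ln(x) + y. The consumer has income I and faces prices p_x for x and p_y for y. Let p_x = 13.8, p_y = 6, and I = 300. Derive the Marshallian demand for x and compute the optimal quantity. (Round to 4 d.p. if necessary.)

Set MRS = p_x/p_y: (15/x)/1 = p_x/p_y.
So x*(p_x,p_y) = 15·p_y/p_x, independent of income; and y* = (I − 15·p_y)/p_y.
At the given prices: x* = 15·6/13.8 = 6.5217.

x* = 6.5217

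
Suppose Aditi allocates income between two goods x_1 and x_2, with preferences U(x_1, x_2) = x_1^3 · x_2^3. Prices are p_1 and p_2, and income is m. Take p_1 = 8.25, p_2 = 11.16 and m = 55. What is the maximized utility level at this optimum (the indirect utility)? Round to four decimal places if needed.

MU_x_1/MU_x_2 = (3·x_2)/(3·x_1); tangency sets this equal to p_1/p_2.
Rearranging, p_2·x_2 = p_1·x_1. Substituting into the budget gives p_1·x_1·(1 + 1) = m.
Demand: x_1*(p_1,p_2,m) = 0.5·m/p_1 and x_2* = 0.5·m/p_2.
At p_1=8.25, p_2=11.16, m=55: x_1* = 0.5·55/8.25 = 3.3333, x_2* = 2.4642.
Utility at the optimum: U(3.3333, 2.4642) = 554.1684.

V = 554.1684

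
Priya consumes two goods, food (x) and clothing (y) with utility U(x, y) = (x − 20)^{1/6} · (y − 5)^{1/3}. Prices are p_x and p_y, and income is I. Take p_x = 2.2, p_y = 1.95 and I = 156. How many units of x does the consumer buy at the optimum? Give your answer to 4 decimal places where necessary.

MRS = (1/2)·(y−5)/(x−20). Tangency with p_x/p_y gives y−5 = 2·(p_x/p_y)·(x−20).
Substituting into the budget: x* = 20 + 1/3·(I − 20·p_x − 5·p_y)/p_x, and y* = 5 + 2/3·(…)/p_y.
Discretionary income = 156 − 20·2.2 − 5·1.95 = 102.25; x* = 20 + 1/3·102.25/2.2 = 35.4924.

x* = 35.4924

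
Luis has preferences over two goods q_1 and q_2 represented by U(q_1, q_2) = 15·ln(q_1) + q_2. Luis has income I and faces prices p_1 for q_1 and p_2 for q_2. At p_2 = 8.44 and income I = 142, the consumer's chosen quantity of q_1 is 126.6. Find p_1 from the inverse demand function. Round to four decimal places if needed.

MU_q_1 = 15/q_1, MU_q_2 = 1. Tangency: 15/q_1 = p_1/p_2.
So q_1*(p_1,p_2) = 15·p_2/p_1, independent of income; and q_2* = (I − 15·p_2)/p_2.
Set q_1* = 126.6 in the demand function and solve for p_1: p_1 = 1.

p_1 = 1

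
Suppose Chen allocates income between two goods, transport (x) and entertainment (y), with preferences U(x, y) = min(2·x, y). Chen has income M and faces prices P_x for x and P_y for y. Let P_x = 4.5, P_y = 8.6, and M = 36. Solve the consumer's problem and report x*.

With perfect complements, no substitution: consume in ratio x:y = 1:2.
Budget: P_x·x + P_y·2·x = M, so (P_x + 2·P_y)·x = M.
Demand: x*(P_x,P_y,M) = M/(P_x + 2·P_y), y* = 2·M/(P_x + 2·P_y).
Here 4.5 + 2·8.6 = 21.7, giving x* = 1.659.

x* = 1.659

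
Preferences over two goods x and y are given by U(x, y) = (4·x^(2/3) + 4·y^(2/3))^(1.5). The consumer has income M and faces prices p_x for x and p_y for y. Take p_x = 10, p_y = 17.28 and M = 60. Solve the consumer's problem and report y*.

From the CES first-order condition, (y/x)^(1/3) = p_x/p_y.
Solve for the ratio: y/x = [p_x/p_y]^(3).
Substitute y = (y/x)·x into the budget: x* = M/(p_x + p_y·(y/x)).
Numerically y/x = 0.193807, so x* = 60/(10 + 17.28·0.193807) = 4.4947 and y* = 0.193807·4.4947 = 0.8711.

y* = 0.8711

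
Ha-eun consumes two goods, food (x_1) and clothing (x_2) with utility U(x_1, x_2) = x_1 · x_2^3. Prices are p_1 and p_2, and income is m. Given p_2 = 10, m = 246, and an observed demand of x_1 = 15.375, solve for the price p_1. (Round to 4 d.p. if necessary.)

p_1 = 4

MU_x_1/MU_x_2 = (x_2)/(3·x_1); tangency sets this equal to p_1/p_2.
So p_2·x_2 = 3·p_1·x_1; combined with the budget, a share 0.25 of income goes to x_1.
Demand: x_1*(p_1,p_2,m) = 0.25·m/p_1 and x_2* = 0.75·m/p_2.
Set x_1* = 15.375 in the demand function and solve for p_1: p_1 = 4.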